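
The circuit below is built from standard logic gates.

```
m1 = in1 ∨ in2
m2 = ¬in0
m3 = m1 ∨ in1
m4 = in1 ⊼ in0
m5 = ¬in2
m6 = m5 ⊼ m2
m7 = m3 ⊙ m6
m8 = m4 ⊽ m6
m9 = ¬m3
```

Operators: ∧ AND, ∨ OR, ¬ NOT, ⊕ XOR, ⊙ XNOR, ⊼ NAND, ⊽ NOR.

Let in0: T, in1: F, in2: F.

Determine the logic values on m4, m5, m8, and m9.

m4 = T, m5 = T, m8 = F, m9 = T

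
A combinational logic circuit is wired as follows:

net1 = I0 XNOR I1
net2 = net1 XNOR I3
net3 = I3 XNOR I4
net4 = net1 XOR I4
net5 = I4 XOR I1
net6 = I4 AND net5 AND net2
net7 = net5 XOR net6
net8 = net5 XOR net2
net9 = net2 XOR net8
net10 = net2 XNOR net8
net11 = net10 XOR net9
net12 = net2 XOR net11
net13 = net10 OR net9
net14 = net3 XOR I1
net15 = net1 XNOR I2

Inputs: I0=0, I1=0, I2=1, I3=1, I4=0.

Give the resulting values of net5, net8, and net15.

net5 = 0, net8 = 1, net15 = 1

net1 = I0 XNOR I1 = 0 XNOR 0 = 1
net2 = net1 XNOR I3 = 1 XNOR 1 = 1
net5 = I4 XOR I1 = 0 XOR 0 = 0
net8 = net5 XOR net2 = 0 XOR 1 = 1
net15 = net1 XNOR I2 = 1 XNOR 1 = 1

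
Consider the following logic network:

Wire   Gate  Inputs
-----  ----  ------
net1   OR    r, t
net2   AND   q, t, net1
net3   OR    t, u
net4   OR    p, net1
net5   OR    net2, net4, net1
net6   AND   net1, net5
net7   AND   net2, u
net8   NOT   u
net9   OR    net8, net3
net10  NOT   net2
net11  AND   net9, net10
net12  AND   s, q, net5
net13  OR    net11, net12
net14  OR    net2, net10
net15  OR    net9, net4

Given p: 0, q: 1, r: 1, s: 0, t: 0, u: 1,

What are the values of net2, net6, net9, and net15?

net1 = r OR t = 1 OR 0 = 1
net2 = q AND t AND net1 = 1 AND 0 AND 1 = 0
net3 = t OR u = 0 OR 1 = 1
net4 = p OR net1 = 0 OR 1 = 1
net5 = net2 OR net4 OR net1 = 0 OR 1 OR 1 = 1
net6 = net1 AND net5 = 1 AND 1 = 1
net8 = NOT u = NOT 1 = 0
net9 = net8 OR net3 = 0 OR 1 = 1
net15 = net9 OR net4 = 1 OR 1 = 1

net2 = 0; net6 = 1; net9 = 1; net15 = 1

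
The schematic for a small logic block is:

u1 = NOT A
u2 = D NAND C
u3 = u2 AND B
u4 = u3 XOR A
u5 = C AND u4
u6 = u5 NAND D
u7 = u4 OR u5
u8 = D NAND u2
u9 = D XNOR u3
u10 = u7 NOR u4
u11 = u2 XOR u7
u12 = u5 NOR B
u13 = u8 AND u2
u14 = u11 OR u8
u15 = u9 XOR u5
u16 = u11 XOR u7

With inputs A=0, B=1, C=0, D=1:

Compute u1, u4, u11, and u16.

u1 = NOT A = NOT 0 = 1
u2 = D NAND C = 1 NAND 0 = 1
u3 = u2 AND B = 1 AND 1 = 1
u4 = u3 XOR A = 1 XOR 0 = 1
u5 = C AND u4 = 0 AND 1 = 0
u7 = u4 OR u5 = 1 OR 0 = 1
u11 = u2 XOR u7 = 1 XOR 1 = 0
u16 = u11 XOR u7 = 0 XOR 1 = 1

u1 = 1, u4 = 1, u11 = 0, u16 = 1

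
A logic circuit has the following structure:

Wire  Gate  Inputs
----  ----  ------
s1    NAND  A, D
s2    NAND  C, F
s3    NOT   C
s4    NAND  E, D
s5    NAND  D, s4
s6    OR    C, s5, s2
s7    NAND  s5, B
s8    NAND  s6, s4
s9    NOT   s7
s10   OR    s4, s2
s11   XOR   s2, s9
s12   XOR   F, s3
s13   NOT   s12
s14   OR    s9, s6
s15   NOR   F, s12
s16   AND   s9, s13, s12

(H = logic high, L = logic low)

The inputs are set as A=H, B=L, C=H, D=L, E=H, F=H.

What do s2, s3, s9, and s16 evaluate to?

s2 = C NAND F = H NAND H = L
s3 = NOT C = NOT H = L
s4 = E NAND D = H NAND L = H
s5 = D NAND s4 = L NAND H = H
s7 = s5 NAND B = H NAND L = H
s9 = NOT s7 = NOT H = L
s12 = F XOR s3 = H XOR L = H
s13 = NOT s12 = NOT H = L
s16 = s9 AND s13 AND s12 = L AND L AND H = L

s2 = L, s3 = L, s9 = L, s16 = L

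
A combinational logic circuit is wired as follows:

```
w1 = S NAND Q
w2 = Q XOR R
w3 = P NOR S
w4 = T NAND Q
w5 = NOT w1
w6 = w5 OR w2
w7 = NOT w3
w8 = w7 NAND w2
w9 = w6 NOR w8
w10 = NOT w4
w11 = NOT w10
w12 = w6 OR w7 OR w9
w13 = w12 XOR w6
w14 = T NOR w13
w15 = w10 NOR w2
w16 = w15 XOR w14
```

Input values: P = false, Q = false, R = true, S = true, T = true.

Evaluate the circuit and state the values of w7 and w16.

w7 = true, w16 = false

w1 = S NAND Q = true NAND false = true
w2 = Q XOR R = false XOR true = true
w3 = P NOR S = false NOR true = false
w4 = T NAND Q = true NAND false = true
w5 = NOT w1 = NOT true = false
w6 = w5 OR w2 = false OR true = true
w7 = NOT w3 = NOT false = true
w8 = w7 NAND w2 = true NAND true = false
w9 = w6 NOR w8 = true NOR false = false
w10 = NOT w4 = NOT true = false
w12 = w6 OR w7 OR w9 = true OR true OR false = true
w13 = w12 XOR w6 = true XOR true = false
w14 = T NOR w13 = true NOR false = false
w15 = w10 NOR w2 = false NOR true = false
w16 = w15 XOR w14 = false XOR false = false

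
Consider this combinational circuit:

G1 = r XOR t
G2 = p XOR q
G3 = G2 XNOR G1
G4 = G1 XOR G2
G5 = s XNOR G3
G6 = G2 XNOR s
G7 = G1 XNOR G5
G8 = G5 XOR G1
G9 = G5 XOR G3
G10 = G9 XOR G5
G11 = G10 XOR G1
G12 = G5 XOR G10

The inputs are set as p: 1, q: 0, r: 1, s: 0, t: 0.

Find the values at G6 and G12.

G6 = 0, G12 = 1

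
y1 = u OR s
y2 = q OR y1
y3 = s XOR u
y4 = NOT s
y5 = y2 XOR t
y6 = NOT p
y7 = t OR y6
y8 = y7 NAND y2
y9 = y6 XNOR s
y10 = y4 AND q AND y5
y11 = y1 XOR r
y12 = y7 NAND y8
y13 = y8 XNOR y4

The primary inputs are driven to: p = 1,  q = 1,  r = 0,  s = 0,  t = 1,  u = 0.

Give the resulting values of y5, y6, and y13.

y5 = 0, y6 = 0, y13 = 0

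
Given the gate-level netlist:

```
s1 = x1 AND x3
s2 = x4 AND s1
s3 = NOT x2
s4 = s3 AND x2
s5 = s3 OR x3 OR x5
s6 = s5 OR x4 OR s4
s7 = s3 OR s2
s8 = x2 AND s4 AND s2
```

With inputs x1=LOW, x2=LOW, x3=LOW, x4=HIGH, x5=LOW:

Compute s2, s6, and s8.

s2 = LOW  s6 = HIGH  s8 = LOW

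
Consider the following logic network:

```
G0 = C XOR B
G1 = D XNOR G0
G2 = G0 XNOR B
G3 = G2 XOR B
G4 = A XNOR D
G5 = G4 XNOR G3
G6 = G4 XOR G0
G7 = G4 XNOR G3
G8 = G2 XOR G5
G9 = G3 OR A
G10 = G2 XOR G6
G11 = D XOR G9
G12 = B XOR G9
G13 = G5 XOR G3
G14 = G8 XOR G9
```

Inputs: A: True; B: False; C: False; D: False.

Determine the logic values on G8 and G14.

G0 = C XOR B = False XOR False = False
G2 = G0 XNOR B = False XNOR False = True
G3 = G2 XOR B = True XOR False = True
G4 = A XNOR D = True XNOR False = False
G5 = G4 XNOR G3 = False XNOR True = False
G8 = G2 XOR G5 = True XOR False = True
G9 = G3 OR A = True OR True = True
G14 = G8 XOR G9 = True XOR True = False

G8 = True; G14 = False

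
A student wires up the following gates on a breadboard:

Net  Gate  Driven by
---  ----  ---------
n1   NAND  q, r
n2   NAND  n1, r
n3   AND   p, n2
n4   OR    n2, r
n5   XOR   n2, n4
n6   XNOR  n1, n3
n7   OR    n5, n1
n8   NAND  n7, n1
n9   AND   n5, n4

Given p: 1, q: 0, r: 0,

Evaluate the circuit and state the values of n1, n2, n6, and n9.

n1 = 1, n2 = 1, n6 = 1, n9 = 0

n1 = q NAND r = 0 NAND 0 = 1
n2 = n1 NAND r = 1 NAND 0 = 1
n3 = p AND n2 = 1 AND 1 = 1
n4 = n2 OR r = 1 OR 0 = 1
n5 = n2 XOR n4 = 1 XOR 1 = 0
n6 = n1 XNOR n3 = 1 XNOR 1 = 1
n9 = n5 AND n4 = 0 AND 1 = 0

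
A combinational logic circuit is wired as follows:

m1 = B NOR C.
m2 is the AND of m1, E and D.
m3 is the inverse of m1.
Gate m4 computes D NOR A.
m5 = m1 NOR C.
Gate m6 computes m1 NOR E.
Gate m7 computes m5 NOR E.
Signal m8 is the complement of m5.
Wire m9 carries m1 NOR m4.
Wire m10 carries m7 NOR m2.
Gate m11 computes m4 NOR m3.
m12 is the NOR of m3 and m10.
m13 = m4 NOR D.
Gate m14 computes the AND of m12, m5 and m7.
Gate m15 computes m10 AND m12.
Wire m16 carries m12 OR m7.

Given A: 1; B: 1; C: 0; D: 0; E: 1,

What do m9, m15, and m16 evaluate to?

m9 = 1, m15 = 0, m16 = 0

m1 = B NOR C = 1 NOR 0 = 0
m2 = m1 AND E AND D = 0 AND 1 AND 0 = 0
m3 = NOT m1 = NOT 0 = 1
m4 = D NOR A = 0 NOR 1 = 0
m5 = m1 NOR C = 0 NOR 0 = 1
m7 = m5 NOR E = 1 NOR 1 = 0
m9 = m1 NOR m4 = 0 NOR 0 = 1
m10 = m7 NOR m2 = 0 NOR 0 = 1
m12 = m3 NOR m10 = 1 NOR 1 = 0
m15 = m10 AND m12 = 1 AND 0 = 0
m16 = m12 OR m7 = 0 OR 0 = 0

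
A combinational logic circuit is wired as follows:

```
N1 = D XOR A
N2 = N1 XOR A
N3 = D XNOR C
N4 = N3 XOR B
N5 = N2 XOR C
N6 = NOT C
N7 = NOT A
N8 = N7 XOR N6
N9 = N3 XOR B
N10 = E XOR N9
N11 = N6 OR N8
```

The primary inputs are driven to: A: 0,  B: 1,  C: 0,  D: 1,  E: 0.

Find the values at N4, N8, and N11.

N4 = 1  N8 = 0  N11 = 1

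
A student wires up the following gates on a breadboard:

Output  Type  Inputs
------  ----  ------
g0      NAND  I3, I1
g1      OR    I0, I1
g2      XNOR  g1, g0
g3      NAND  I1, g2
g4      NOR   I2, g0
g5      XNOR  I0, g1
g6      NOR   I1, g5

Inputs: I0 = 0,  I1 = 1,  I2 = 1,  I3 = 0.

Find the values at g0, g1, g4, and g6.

g0 = I3 NAND I1 = 0 NAND 1 = 1
g1 = I0 OR I1 = 0 OR 1 = 1
g4 = I2 NOR g0 = 1 NOR 1 = 0
g5 = I0 XNOR g1 = 0 XNOR 1 = 0
g6 = I1 NOR g5 = 1 NOR 0 = 0

g0 = 1, g1 = 1, g4 = 0, g6 = 0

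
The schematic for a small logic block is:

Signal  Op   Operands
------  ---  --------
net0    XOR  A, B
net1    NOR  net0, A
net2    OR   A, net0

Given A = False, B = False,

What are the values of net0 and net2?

net0 = False, net2 = False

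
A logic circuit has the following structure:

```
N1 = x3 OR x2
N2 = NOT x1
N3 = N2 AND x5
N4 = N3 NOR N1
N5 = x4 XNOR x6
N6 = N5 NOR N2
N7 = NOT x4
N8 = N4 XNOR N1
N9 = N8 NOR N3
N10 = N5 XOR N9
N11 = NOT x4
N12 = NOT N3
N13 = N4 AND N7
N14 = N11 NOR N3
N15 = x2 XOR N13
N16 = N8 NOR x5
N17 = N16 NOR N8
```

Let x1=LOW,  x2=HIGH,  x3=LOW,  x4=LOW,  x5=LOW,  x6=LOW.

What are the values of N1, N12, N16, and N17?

N1 = HIGH, N12 = HIGH, N16 = HIGH, N17 = LOW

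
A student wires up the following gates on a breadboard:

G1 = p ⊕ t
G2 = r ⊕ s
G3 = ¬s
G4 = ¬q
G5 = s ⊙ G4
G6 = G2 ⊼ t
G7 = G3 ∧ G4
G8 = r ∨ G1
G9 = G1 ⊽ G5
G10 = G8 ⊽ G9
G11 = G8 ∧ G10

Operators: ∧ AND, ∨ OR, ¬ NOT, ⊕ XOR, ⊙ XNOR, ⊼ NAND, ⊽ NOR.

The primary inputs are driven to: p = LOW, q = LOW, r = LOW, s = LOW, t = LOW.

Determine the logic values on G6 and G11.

G6 = HIGH  G11 = LOW

G1 = p XOR t = LOW XOR LOW = LOW
G2 = r XOR s = LOW XOR LOW = LOW
G4 = NOT q = NOT LOW = HIGH
G5 = s XNOR G4 = LOW XNOR HIGH = LOW
G6 = G2 NAND t = LOW NAND LOW = HIGH
G8 = r OR G1 = LOW OR LOW = LOW
G9 = G1 NOR G5 = LOW NOR LOW = HIGH
G10 = G8 NOR G9 = LOW NOR HIGH = LOW
G11 = G8 AND G10 = LOW AND LOW = LOW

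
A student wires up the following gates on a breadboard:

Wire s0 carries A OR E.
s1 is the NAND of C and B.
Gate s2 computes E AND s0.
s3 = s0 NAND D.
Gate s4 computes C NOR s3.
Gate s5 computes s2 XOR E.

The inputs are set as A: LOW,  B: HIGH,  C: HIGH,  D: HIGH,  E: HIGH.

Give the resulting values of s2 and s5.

s0 = A OR E = LOW OR HIGH = HIGH
s2 = E AND s0 = HIGH AND HIGH = HIGH
s5 = s2 XOR E = HIGH XOR HIGH = LOW

s2 = HIGH; s5 = LOW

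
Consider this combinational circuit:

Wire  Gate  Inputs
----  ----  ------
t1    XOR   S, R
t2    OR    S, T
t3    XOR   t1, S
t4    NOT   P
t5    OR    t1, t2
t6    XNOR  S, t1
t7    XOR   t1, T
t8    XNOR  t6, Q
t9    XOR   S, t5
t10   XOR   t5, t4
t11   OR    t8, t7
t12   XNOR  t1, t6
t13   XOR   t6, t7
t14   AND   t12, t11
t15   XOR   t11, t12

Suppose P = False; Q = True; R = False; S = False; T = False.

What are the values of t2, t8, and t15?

t2 = False  t8 = True  t15 = True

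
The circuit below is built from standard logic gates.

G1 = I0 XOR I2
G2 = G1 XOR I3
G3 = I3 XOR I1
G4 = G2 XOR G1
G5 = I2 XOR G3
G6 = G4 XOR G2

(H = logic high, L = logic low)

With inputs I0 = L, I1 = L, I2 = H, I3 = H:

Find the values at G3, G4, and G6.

G1 = I0 XOR I2 = L XOR H = H
G2 = G1 XOR I3 = H XOR H = L
G3 = I3 XOR I1 = H XOR L = H
G4 = G2 XOR G1 = L XOR H = H
G6 = G4 XOR G2 = H XOR L = H

G3 = H  G4 = H  G6 = H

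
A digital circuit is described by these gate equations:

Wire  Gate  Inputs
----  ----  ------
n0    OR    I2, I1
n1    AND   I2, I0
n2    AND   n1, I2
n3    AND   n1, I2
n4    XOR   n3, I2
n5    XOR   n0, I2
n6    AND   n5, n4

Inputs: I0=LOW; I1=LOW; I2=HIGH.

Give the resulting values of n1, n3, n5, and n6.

n1 = LOW  n3 = LOW  n5 = LOW  n6 = LOW

n0 = I2 OR I1 = HIGH OR LOW = HIGH
n1 = I2 AND I0 = HIGH AND LOW = LOW
n3 = n1 AND I2 = LOW AND HIGH = LOW
n4 = n3 XOR I2 = LOW XOR HIGH = HIGH
n5 = n0 XOR I2 = HIGH XOR HIGH = LOW
n6 = n5 AND n4 = LOW AND HIGH = LOW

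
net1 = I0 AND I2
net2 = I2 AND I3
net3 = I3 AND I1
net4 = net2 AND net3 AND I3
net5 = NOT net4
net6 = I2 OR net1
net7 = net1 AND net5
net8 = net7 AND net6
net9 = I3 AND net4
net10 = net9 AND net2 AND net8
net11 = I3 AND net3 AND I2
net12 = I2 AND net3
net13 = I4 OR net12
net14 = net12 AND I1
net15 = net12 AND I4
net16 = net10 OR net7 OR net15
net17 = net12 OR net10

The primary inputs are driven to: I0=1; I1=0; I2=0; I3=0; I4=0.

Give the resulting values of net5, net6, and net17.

net1 = I0 AND I2 = 1 AND 0 = 0
net2 = I2 AND I3 = 0 AND 0 = 0
net3 = I3 AND I1 = 0 AND 0 = 0
net4 = net2 AND net3 AND I3 = 0 AND 0 AND 0 = 0
net5 = NOT net4 = NOT 0 = 1
net6 = I2 OR net1 = 0 OR 0 = 0
net7 = net1 AND net5 = 0 AND 1 = 0
net8 = net7 AND net6 = 0 AND 0 = 0
net9 = I3 AND net4 = 0 AND 0 = 0
net10 = net9 AND net2 AND net8 = 0 AND 0 AND 0 = 0
net12 = I2 AND net3 = 0 AND 0 = 0
net17 = net12 OR net10 = 0 OR 0 = 0

net5 = 1, net6 = 0, net17 = 0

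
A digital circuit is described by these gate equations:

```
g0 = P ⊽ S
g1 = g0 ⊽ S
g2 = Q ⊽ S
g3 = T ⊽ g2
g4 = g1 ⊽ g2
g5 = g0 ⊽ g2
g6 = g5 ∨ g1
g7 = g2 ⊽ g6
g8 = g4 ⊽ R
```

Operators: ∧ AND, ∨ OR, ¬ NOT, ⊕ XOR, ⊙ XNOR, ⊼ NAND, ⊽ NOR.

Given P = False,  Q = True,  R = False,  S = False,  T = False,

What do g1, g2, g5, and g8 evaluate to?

g0 = P NOR S = False NOR False = True
g1 = g0 NOR S = True NOR False = False
g2 = Q NOR S = True NOR False = False
g4 = g1 NOR g2 = False NOR False = True
g5 = g0 NOR g2 = True NOR False = False
g8 = g4 NOR R = True NOR False = False

g1 = False  g2 = False  g5 = False  g8 = False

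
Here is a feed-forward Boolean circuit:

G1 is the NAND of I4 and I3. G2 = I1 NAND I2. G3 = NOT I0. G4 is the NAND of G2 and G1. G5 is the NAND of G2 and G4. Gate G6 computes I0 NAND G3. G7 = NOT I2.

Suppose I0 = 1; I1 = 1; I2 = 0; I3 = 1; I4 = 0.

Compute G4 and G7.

G4 = 0  G7 = 1

G1 = I4 NAND I3 = 0 NAND 1 = 1
G2 = I1 NAND I2 = 1 NAND 0 = 1
G4 = G2 NAND G1 = 1 NAND 1 = 0
G7 = NOT I2 = NOT 0 = 1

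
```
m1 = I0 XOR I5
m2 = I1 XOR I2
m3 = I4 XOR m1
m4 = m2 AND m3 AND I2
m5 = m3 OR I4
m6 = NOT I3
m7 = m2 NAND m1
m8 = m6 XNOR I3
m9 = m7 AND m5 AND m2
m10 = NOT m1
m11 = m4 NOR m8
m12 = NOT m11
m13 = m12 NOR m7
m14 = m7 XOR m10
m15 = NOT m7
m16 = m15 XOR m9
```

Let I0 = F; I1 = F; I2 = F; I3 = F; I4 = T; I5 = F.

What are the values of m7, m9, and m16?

m1 = I0 XOR I5 = F XOR F = F
m2 = I1 XOR I2 = F XOR F = F
m3 = I4 XOR m1 = T XOR F = T
m5 = m3 OR I4 = T OR T = T
m7 = m2 NAND m1 = F NAND F = T
m9 = m7 AND m5 AND m2 = T AND T AND F = F
m15 = NOT m7 = NOT T = F
m16 = m15 XOR m9 = F XOR F = F

m7 = T, m9 = F, m16 = F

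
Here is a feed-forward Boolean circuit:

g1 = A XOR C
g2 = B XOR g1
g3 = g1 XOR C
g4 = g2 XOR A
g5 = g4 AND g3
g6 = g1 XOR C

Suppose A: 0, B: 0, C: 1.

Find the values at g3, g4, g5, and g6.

g3 = 0, g4 = 1, g5 = 0, g6 = 0

g1 = A XOR C = 0 XOR 1 = 1
g2 = B XOR g1 = 0 XOR 1 = 1
g3 = g1 XOR C = 1 XOR 1 = 0
g4 = g2 XOR A = 1 XOR 0 = 1
g5 = g4 AND g3 = 1 AND 0 = 0
g6 = g1 XOR C = 1 XOR 1 = 0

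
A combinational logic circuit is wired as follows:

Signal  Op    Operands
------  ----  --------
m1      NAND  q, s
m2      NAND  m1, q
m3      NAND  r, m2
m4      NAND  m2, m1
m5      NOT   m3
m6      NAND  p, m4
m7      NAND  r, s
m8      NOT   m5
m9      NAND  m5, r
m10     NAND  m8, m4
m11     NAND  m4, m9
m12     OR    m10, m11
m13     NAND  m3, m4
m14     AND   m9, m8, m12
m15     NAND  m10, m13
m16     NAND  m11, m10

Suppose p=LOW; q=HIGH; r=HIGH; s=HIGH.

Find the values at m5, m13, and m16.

m1 = q NAND s = HIGH NAND HIGH = LOW
m2 = m1 NAND q = LOW NAND HIGH = HIGH
m3 = r NAND m2 = HIGH NAND HIGH = LOW
m4 = m2 NAND m1 = HIGH NAND LOW = HIGH
m5 = NOT m3 = NOT LOW = HIGH
m8 = NOT m5 = NOT HIGH = LOW
m9 = m5 NAND r = HIGH NAND HIGH = LOW
m10 = m8 NAND m4 = LOW NAND HIGH = HIGH
m11 = m4 NAND m9 = HIGH NAND LOW = HIGH
m13 = m3 NAND m4 = LOW NAND HIGH = HIGH
m16 = m11 NAND m10 = HIGH NAND HIGH = LOW

m5 = HIGH, m13 = HIGH, m16 = LOW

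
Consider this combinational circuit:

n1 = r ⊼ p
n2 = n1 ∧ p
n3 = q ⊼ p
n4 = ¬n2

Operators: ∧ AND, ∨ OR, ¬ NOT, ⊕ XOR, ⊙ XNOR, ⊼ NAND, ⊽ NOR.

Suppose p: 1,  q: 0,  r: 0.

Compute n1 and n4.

n1 = 1, n4 = 0

n1 = r NAND p = 0 NAND 1 = 1
n2 = n1 AND p = 1 AND 1 = 1
n4 = NOT n2 = NOT 1 = 0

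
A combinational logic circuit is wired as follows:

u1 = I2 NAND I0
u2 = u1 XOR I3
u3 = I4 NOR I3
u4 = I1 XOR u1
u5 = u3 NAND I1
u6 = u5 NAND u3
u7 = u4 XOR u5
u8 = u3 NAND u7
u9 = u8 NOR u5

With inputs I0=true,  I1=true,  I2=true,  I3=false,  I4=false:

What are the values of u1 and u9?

u1 = false, u9 = true

u1 = I2 NAND I0 = true NAND true = false
u3 = I4 NOR I3 = false NOR false = true
u4 = I1 XOR u1 = true XOR false = true
u5 = u3 NAND I1 = true NAND true = false
u7 = u4 XOR u5 = true XOR false = true
u8 = u3 NAND u7 = true NAND true = false
u9 = u8 NOR u5 = false NOR false = true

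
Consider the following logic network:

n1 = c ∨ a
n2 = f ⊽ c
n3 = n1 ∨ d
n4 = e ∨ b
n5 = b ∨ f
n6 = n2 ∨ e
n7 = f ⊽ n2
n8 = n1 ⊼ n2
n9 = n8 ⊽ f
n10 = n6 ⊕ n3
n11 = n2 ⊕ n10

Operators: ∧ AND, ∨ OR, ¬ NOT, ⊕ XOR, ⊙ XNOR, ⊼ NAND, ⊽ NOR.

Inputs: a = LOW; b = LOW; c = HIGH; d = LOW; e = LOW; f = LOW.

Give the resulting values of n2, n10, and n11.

n2 = LOW, n10 = HIGH, n11 = HIGH

n1 = c OR a = HIGH OR LOW = HIGH
n2 = f NOR c = LOW NOR HIGH = LOW
n3 = n1 OR d = HIGH OR LOW = HIGH
n6 = n2 OR e = LOW OR LOW = LOW
n10 = n6 XOR n3 = LOW XOR HIGH = HIGH
n11 = n2 XOR n10 = LOW XOR HIGH = HIGH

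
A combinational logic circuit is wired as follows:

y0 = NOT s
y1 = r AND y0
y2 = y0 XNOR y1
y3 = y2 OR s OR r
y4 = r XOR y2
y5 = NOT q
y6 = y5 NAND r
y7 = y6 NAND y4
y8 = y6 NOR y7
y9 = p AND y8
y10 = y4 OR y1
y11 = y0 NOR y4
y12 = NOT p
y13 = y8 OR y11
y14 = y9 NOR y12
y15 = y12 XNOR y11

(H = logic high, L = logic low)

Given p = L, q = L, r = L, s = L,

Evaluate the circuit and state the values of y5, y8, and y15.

y5 = H  y8 = L  y15 = L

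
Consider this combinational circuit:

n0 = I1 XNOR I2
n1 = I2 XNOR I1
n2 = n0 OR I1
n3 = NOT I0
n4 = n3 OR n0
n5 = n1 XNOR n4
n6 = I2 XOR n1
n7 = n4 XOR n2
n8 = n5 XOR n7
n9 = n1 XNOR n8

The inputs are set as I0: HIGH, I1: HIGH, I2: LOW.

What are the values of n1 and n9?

n0 = I1 XNOR I2 = HIGH XNOR LOW = LOW
n1 = I2 XNOR I1 = LOW XNOR HIGH = LOW
n2 = n0 OR I1 = LOW OR HIGH = HIGH
n3 = NOT I0 = NOT HIGH = LOW
n4 = n3 OR n0 = LOW OR LOW = LOW
n5 = n1 XNOR n4 = LOW XNOR LOW = HIGH
n7 = n4 XOR n2 = LOW XOR HIGH = HIGH
n8 = n5 XOR n7 = HIGH XOR HIGH = LOW
n9 = n1 XNOR n8 = LOW XNOR LOW = HIGH

n1 = LOW; n9 = HIGH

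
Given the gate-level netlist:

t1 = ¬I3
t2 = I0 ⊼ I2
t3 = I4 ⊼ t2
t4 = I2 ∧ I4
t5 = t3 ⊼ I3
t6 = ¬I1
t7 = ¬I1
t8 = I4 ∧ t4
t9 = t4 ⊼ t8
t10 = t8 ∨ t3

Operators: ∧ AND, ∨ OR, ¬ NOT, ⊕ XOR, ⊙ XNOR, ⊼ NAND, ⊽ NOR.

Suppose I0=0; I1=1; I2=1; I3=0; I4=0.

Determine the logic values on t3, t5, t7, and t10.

t2 = I0 NAND I2 = 0 NAND 1 = 1
t3 = I4 NAND t2 = 0 NAND 1 = 1
t4 = I2 AND I4 = 1 AND 0 = 0
t5 = t3 NAND I3 = 1 NAND 0 = 1
t7 = NOT I1 = NOT 1 = 0
t8 = I4 AND t4 = 0 AND 0 = 0
t10 = t8 OR t3 = 0 OR 1 = 1

t3 = 1  t5 = 1  t7 = 0  t10 = 1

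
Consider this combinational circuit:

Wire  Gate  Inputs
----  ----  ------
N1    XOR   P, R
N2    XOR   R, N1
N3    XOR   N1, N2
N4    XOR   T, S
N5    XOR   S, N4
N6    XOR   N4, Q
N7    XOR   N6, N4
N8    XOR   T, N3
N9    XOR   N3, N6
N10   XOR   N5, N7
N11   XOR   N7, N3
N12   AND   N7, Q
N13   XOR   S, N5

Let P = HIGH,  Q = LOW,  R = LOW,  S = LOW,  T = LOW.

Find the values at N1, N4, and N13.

N1 = HIGH  N4 = LOW  N13 = LOW

N1 = P XOR R = HIGH XOR LOW = HIGH
N4 = T XOR S = LOW XOR LOW = LOW
N5 = S XOR N4 = LOW XOR LOW = LOW
N13 = S XOR N5 = LOW XOR LOW = LOW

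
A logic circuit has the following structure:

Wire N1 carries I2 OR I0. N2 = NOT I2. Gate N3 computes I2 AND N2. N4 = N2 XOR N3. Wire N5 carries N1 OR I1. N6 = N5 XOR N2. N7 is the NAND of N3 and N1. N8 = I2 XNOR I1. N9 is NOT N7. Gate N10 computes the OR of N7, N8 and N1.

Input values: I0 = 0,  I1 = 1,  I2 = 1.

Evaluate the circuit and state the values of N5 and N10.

N1 = I2 OR I0 = 1 OR 0 = 1
N2 = NOT I2 = NOT 1 = 0
N3 = I2 AND N2 = 1 AND 0 = 0
N5 = N1 OR I1 = 1 OR 1 = 1
N7 = N3 NAND N1 = 0 NAND 1 = 1
N8 = I2 XNOR I1 = 1 XNOR 1 = 1
N10 = N7 OR N8 OR N1 = 1 OR 1 OR 1 = 1

N5 = 1, N10 = 1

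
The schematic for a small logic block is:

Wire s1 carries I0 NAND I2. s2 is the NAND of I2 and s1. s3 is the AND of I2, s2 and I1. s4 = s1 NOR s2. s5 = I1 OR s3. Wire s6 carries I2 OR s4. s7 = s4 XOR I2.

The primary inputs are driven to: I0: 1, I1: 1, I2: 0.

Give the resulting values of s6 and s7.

s6 = 0, s7 = 0

s1 = I0 NAND I2 = 1 NAND 0 = 1
s2 = I2 NAND s1 = 0 NAND 1 = 1
s4 = s1 NOR s2 = 1 NOR 1 = 0
s6 = I2 OR s4 = 0 OR 0 = 0
s7 = s4 XOR I2 = 0 XOR 0 = 0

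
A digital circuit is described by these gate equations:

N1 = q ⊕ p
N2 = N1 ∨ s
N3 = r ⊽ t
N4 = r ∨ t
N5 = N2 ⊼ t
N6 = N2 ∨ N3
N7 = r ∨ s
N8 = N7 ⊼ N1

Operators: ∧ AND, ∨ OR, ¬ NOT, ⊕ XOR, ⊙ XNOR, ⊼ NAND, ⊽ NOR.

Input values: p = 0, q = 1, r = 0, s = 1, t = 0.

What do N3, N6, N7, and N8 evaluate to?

N3 = 1  N6 = 1  N7 = 1  N8 = 0

N1 = q XOR p = 1 XOR 0 = 1
N2 = N1 OR s = 1 OR 1 = 1
N3 = r NOR t = 0 NOR 0 = 1
N6 = N2 OR N3 = 1 OR 1 = 1
N7 = r OR s = 0 OR 1 = 1
N8 = N7 NAND N1 = 1 NAND 1 = 0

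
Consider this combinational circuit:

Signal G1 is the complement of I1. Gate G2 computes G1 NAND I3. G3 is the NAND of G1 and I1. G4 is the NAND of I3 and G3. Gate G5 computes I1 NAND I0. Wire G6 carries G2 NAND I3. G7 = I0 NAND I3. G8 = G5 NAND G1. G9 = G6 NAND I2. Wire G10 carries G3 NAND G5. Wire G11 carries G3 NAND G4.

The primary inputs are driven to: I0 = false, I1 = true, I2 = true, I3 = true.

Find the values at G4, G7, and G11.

G1 = NOT I1 = NOT true = false
G3 = G1 NAND I1 = false NAND true = true
G4 = I3 NAND G3 = true NAND true = false
G7 = I0 NAND I3 = false NAND true = true
G11 = G3 NAND G4 = true NAND false = true

G4 = false  G7 = true  G11 = true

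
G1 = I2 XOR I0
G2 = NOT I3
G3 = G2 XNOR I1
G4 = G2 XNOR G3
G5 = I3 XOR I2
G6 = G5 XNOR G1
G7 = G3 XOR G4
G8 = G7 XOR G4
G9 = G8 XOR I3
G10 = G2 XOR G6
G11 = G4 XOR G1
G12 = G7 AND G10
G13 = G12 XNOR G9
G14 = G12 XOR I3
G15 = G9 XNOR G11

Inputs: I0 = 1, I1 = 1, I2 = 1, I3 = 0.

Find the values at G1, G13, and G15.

G1 = 0  G13 = 0  G15 = 1

G1 = I2 XOR I0 = 1 XOR 1 = 0
G2 = NOT I3 = NOT 0 = 1
G3 = G2 XNOR I1 = 1 XNOR 1 = 1
G4 = G2 XNOR G3 = 1 XNOR 1 = 1
G5 = I3 XOR I2 = 0 XOR 1 = 1
G6 = G5 XNOR G1 = 1 XNOR 0 = 0
G7 = G3 XOR G4 = 1 XOR 1 = 0
G8 = G7 XOR G4 = 0 XOR 1 = 1
G9 = G8 XOR I3 = 1 XOR 0 = 1
G10 = G2 XOR G6 = 1 XOR 0 = 1
G11 = G4 XOR G1 = 1 XOR 0 = 1
G12 = G7 AND G10 = 0 AND 1 = 0
G13 = G12 XNOR G9 = 0 XNOR 1 = 0
G15 = G9 XNOR G11 = 1 XNOR 1 = 1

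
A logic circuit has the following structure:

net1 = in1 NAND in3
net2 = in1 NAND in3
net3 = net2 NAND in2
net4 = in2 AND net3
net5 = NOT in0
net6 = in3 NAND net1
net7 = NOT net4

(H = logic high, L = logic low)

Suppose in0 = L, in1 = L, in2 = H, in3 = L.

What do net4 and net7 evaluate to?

net2 = in1 NAND in3 = L NAND L = H
net3 = net2 NAND in2 = H NAND H = L
net4 = in2 AND net3 = H AND L = L
net7 = NOT net4 = NOT L = H

net4 = L, net7 = H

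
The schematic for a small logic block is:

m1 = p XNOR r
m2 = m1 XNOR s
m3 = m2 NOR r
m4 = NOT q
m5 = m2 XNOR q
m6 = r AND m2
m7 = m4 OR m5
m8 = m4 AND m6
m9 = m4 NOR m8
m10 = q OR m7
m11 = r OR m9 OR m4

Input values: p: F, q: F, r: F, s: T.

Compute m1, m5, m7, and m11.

m1 = T, m5 = F, m7 = T, m11 = T

m1 = p XNOR r = F XNOR F = T
m2 = m1 XNOR s = T XNOR T = T
m4 = NOT q = NOT F = T
m5 = m2 XNOR q = T XNOR F = F
m6 = r AND m2 = F AND T = F
m7 = m4 OR m5 = T OR F = T
m8 = m4 AND m6 = T AND F = F
m9 = m4 NOR m8 = T NOR F = F
m11 = r OR m9 OR m4 = F OR F OR T = T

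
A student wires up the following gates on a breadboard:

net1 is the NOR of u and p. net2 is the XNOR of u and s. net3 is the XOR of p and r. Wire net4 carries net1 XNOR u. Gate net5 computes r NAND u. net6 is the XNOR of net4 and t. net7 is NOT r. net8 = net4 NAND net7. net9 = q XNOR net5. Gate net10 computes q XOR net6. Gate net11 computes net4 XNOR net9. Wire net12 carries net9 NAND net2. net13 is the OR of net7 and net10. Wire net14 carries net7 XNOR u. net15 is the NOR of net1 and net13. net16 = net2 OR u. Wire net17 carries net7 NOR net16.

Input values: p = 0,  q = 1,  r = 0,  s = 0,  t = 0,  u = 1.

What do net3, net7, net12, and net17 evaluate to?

net3 = 0, net7 = 1, net12 = 1, net17 = 0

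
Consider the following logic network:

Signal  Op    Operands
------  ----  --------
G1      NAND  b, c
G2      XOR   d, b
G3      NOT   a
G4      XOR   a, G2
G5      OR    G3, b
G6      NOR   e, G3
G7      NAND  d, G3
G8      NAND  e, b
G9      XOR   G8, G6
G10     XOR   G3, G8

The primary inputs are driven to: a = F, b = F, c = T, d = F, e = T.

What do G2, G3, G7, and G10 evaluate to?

G2 = F, G3 = T, G7 = T, G10 = F

G2 = d XOR b = F XOR F = F
G3 = NOT a = NOT F = T
G7 = d NAND G3 = F NAND T = T
G8 = e NAND b = T NAND F = T
G10 = G3 XOR G8 = T XOR T = F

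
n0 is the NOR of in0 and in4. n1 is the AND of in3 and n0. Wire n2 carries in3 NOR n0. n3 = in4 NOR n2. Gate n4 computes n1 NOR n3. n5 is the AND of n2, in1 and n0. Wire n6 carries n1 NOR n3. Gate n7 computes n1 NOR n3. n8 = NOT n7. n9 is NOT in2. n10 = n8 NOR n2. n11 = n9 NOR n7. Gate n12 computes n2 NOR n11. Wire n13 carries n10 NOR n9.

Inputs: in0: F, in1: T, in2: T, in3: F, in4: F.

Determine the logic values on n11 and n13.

n0 = in0 NOR in4 = F NOR F = T
n1 = in3 AND n0 = F AND T = F
n2 = in3 NOR n0 = F NOR T = F
n3 = in4 NOR n2 = F NOR F = T
n7 = n1 NOR n3 = F NOR T = F
n8 = NOT n7 = NOT F = T
n9 = NOT in2 = NOT T = F
n10 = n8 NOR n2 = T NOR F = F
n11 = n9 NOR n7 = F NOR F = T
n13 = n10 NOR n9 = F NOR F = T

n11 = T  n13 = T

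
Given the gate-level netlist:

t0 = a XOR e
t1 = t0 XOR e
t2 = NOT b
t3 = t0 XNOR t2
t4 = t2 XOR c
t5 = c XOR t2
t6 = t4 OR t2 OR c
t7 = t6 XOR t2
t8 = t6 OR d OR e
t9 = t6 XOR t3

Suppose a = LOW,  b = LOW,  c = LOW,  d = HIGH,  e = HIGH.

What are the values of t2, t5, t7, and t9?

t2 = HIGH, t5 = HIGH, t7 = LOW, t9 = LOW

t0 = a XOR e = LOW XOR HIGH = HIGH
t2 = NOT b = NOT LOW = HIGH
t3 = t0 XNOR t2 = HIGH XNOR HIGH = HIGH
t4 = t2 XOR c = HIGH XOR LOW = HIGH
t5 = c XOR t2 = LOW XOR HIGH = HIGH
t6 = t4 OR t2 OR c = HIGH OR HIGH OR LOW = HIGH
t7 = t6 XOR t2 = HIGH XOR HIGH = LOW
t9 = t6 XOR t3 = HIGH XOR HIGH = LOW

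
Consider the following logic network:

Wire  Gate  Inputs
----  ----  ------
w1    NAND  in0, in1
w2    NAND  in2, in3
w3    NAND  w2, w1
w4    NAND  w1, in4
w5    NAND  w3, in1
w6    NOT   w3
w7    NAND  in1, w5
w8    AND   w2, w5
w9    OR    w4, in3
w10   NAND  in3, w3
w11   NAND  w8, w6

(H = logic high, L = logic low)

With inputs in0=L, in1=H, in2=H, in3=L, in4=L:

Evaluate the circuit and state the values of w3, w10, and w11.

w1 = in0 NAND in1 = L NAND H = H
w2 = in2 NAND in3 = H NAND L = H
w3 = w2 NAND w1 = H NAND H = L
w5 = w3 NAND in1 = L NAND H = H
w6 = NOT w3 = NOT L = H
w8 = w2 AND w5 = H AND H = H
w10 = in3 NAND w3 = L NAND L = H
w11 = w8 NAND w6 = H NAND H = L

w3 = L  w10 = H  w11 = L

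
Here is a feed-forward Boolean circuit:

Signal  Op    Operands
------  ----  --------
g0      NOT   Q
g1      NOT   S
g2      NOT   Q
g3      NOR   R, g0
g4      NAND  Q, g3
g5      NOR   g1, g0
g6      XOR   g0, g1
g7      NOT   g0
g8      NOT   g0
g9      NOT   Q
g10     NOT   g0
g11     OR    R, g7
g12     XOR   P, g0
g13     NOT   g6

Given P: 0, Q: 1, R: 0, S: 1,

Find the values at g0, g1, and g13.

g0 = 0, g1 = 0, g13 = 1

g0 = NOT Q = NOT 1 = 0
g1 = NOT S = NOT 1 = 0
g6 = g0 XOR g1 = 0 XOR 0 = 0
g13 = NOT g6 = NOT 0 = 1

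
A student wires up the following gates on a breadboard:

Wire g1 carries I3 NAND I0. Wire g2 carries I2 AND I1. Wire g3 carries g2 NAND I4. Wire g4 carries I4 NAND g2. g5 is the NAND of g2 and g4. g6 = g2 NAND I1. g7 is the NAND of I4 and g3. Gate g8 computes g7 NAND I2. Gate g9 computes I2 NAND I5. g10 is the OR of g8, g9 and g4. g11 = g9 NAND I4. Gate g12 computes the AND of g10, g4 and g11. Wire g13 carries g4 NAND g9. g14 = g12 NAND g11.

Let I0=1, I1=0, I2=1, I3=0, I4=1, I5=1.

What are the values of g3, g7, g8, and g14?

g3 = 1, g7 = 0, g8 = 1, g14 = 0

g2 = I2 AND I1 = 1 AND 0 = 0
g3 = g2 NAND I4 = 0 NAND 1 = 1
g4 = I4 NAND g2 = 1 NAND 0 = 1
g7 = I4 NAND g3 = 1 NAND 1 = 0
g8 = g7 NAND I2 = 0 NAND 1 = 1
g9 = I2 NAND I5 = 1 NAND 1 = 0
g10 = g8 OR g9 OR g4 = 1 OR 0 OR 1 = 1
g11 = g9 NAND I4 = 0 NAND 1 = 1
g12 = g10 AND g4 AND g11 = 1 AND 1 AND 1 = 1
g14 = g12 NAND g11 = 1 NAND 1 = 0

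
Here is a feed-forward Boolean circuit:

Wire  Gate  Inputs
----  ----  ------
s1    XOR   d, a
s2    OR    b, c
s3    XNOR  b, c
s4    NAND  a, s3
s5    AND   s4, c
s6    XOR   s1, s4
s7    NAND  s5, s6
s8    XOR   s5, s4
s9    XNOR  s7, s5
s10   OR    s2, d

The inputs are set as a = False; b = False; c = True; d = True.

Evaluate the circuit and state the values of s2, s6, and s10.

s2 = True, s6 = False, s10 = True

s1 = d XOR a = True XOR False = True
s2 = b OR c = False OR True = True
s3 = b XNOR c = False XNOR True = False
s4 = a NAND s3 = False NAND False = True
s6 = s1 XOR s4 = True XOR True = False
s10 = s2 OR d = True OR True = True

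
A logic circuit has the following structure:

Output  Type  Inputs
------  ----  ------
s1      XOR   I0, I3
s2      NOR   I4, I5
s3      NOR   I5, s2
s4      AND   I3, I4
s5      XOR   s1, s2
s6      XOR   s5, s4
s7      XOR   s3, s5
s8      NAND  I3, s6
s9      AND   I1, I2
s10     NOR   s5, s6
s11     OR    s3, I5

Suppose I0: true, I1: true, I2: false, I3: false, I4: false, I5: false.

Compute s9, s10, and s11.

s9 = false; s10 = true; s11 = false

s1 = I0 XOR I3 = true XOR false = true
s2 = I4 NOR I5 = false NOR false = true
s3 = I5 NOR s2 = false NOR true = false
s4 = I3 AND I4 = false AND false = false
s5 = s1 XOR s2 = true XOR true = false
s6 = s5 XOR s4 = false XOR false = false
s9 = I1 AND I2 = true AND false = false
s10 = s5 NOR s6 = false NOR false = true
s11 = s3 OR I5 = false OR false = false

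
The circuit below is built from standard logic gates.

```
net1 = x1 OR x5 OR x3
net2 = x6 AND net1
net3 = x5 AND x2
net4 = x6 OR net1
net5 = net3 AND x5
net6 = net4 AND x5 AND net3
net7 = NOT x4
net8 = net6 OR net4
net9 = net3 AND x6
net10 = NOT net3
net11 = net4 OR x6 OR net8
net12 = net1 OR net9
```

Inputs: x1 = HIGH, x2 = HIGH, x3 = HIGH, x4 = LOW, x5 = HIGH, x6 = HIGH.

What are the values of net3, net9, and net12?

net1 = x1 OR x5 OR x3 = HIGH OR HIGH OR HIGH = HIGH
net3 = x5 AND x2 = HIGH AND HIGH = HIGH
net9 = net3 AND x6 = HIGH AND HIGH = HIGH
net12 = net1 OR net9 = HIGH OR HIGH = HIGH

net3 = HIGH  net9 = HIGH  net12 = HIGH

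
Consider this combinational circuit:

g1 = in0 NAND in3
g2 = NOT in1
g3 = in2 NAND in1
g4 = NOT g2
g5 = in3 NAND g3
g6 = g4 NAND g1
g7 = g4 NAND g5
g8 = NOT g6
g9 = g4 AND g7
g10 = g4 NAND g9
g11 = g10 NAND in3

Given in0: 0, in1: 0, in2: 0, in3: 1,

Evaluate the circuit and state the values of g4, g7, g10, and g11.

g4 = 0  g7 = 1  g10 = 1  g11 = 0

g2 = NOT in1 = NOT 0 = 1
g3 = in2 NAND in1 = 0 NAND 0 = 1
g4 = NOT g2 = NOT 1 = 0
g5 = in3 NAND g3 = 1 NAND 1 = 0
g7 = g4 NAND g5 = 0 NAND 0 = 1
g9 = g4 AND g7 = 0 AND 1 = 0
g10 = g4 NAND g9 = 0 NAND 0 = 1
g11 = g10 NAND in3 = 1 NAND 1 = 0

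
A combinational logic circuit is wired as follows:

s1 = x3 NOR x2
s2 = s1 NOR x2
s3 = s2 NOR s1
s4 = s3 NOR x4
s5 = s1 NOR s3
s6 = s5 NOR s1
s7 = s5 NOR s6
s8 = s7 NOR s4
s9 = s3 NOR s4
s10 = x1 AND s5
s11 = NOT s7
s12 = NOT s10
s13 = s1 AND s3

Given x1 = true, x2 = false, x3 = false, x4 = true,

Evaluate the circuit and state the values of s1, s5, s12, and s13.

s1 = x3 NOR x2 = false NOR false = true
s2 = s1 NOR x2 = true NOR false = false
s3 = s2 NOR s1 = false NOR true = false
s5 = s1 NOR s3 = true NOR false = false
s10 = x1 AND s5 = true AND false = false
s12 = NOT s10 = NOT false = true
s13 = s1 AND s3 = true AND false = false

s1 = true, s5 = false, s12 = true, s13 = false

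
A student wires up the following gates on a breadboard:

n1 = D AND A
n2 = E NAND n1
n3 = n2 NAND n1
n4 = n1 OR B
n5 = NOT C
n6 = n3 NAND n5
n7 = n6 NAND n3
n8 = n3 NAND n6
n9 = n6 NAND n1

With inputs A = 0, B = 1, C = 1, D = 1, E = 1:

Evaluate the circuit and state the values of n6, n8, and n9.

n6 = 1, n8 = 0, n9 = 1

n1 = D AND A = 1 AND 0 = 0
n2 = E NAND n1 = 1 NAND 0 = 1
n3 = n2 NAND n1 = 1 NAND 0 = 1
n5 = NOT C = NOT 1 = 0
n6 = n3 NAND n5 = 1 NAND 0 = 1
n8 = n3 NAND n6 = 1 NAND 1 = 0
n9 = n6 NAND n1 = 1 NAND 0 = 1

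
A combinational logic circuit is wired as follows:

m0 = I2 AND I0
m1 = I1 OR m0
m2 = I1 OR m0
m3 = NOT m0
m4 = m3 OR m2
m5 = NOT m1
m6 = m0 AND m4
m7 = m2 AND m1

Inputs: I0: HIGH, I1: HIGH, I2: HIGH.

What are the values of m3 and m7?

m3 = LOW, m7 = HIGH

m0 = I2 AND I0 = HIGH AND HIGH = HIGH
m1 = I1 OR m0 = HIGH OR HIGH = HIGH
m2 = I1 OR m0 = HIGH OR HIGH = HIGH
m3 = NOT m0 = NOT HIGH = LOW
m7 = m2 AND m1 = HIGH AND HIGH = HIGH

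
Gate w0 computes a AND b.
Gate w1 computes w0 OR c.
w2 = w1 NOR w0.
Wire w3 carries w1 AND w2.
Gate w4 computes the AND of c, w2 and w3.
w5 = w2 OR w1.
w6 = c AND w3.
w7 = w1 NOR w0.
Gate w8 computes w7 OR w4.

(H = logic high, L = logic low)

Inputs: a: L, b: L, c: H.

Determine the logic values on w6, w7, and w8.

w0 = a AND b = L AND L = L
w1 = w0 OR c = L OR H = H
w2 = w1 NOR w0 = H NOR L = L
w3 = w1 AND w2 = H AND L = L
w4 = c AND w2 AND w3 = H AND L AND L = L
w6 = c AND w3 = H AND L = L
w7 = w1 NOR w0 = H NOR L = L
w8 = w7 OR w4 = L OR L = L

w6 = L, w7 = L, w8 = L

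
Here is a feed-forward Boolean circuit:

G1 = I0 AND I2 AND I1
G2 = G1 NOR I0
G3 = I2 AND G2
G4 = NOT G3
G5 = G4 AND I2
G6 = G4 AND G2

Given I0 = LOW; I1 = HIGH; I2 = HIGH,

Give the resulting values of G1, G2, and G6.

G1 = LOW, G2 = HIGH, G6 = LOW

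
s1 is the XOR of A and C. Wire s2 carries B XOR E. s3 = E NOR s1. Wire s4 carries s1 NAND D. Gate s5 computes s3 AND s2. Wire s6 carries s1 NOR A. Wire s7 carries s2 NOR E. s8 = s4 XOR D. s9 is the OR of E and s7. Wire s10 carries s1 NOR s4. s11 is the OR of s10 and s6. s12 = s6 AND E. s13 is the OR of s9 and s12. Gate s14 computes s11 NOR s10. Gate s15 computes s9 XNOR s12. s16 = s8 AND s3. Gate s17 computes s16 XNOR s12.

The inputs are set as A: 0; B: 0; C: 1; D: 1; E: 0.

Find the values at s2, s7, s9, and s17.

s2 = 0  s7 = 1  s9 = 1  s17 = 1

s1 = A XOR C = 0 XOR 1 = 1
s2 = B XOR E = 0 XOR 0 = 0
s3 = E NOR s1 = 0 NOR 1 = 0
s4 = s1 NAND D = 1 NAND 1 = 0
s6 = s1 NOR A = 1 NOR 0 = 0
s7 = s2 NOR E = 0 NOR 0 = 1
s8 = s4 XOR D = 0 XOR 1 = 1
s9 = E OR s7 = 0 OR 1 = 1
s12 = s6 AND E = 0 AND 0 = 0
s16 = s8 AND s3 = 1 AND 0 = 0
s17 = s16 XNOR s12 = 0 XNOR 0 = 1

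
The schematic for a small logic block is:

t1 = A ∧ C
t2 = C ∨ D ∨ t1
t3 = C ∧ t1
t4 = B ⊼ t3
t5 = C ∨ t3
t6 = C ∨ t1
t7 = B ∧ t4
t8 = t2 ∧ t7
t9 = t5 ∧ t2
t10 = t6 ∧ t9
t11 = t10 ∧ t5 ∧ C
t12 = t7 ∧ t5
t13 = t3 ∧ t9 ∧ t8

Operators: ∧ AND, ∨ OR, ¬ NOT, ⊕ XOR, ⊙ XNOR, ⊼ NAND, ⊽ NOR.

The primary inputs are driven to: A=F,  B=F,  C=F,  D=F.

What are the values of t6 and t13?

t6 = F  t13 = F

t1 = A AND C = F AND F = F
t2 = C OR D OR t1 = F OR F OR F = F
t3 = C AND t1 = F AND F = F
t4 = B NAND t3 = F NAND F = T
t5 = C OR t3 = F OR F = F
t6 = C OR t1 = F OR F = F
t7 = B AND t4 = F AND T = F
t8 = t2 AND t7 = F AND F = F
t9 = t5 AND t2 = F AND F = F
t13 = t3 AND t9 AND t8 = F AND F AND F = F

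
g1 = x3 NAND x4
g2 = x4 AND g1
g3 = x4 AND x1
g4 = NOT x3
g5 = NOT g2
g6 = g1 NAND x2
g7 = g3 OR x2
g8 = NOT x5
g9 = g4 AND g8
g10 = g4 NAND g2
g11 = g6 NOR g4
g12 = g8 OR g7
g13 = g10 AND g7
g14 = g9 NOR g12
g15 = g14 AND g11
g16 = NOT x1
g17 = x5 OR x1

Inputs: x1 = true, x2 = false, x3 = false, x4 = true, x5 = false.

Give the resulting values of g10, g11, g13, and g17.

g1 = x3 NAND x4 = false NAND true = true
g2 = x4 AND g1 = true AND true = true
g3 = x4 AND x1 = true AND true = true
g4 = NOT x3 = NOT false = true
g6 = g1 NAND x2 = true NAND false = true
g7 = g3 OR x2 = true OR false = true
g10 = g4 NAND g2 = true NAND true = false
g11 = g6 NOR g4 = true NOR true = false
g13 = g10 AND g7 = false AND true = false
g17 = x5 OR x1 = false OR true = true

g10 = false; g11 = false; g13 = false; g17 = true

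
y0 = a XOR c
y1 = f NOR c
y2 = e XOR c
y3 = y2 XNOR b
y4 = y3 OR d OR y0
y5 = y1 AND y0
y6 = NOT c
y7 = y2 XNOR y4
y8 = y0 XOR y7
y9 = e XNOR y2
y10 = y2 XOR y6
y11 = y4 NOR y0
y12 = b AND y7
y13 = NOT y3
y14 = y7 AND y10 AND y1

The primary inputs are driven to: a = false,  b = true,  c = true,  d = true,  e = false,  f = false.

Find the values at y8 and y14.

y8 = false  y14 = false

y0 = a XOR c = false XOR true = true
y1 = f NOR c = false NOR true = false
y2 = e XOR c = false XOR true = true
y3 = y2 XNOR b = true XNOR true = true
y4 = y3 OR d OR y0 = true OR true OR true = true
y6 = NOT c = NOT true = false
y7 = y2 XNOR y4 = true XNOR true = true
y8 = y0 XOR y7 = true XOR true = false
y10 = y2 XOR y6 = true XOR false = true
y14 = y7 AND y10 AND y1 = true AND true AND false = false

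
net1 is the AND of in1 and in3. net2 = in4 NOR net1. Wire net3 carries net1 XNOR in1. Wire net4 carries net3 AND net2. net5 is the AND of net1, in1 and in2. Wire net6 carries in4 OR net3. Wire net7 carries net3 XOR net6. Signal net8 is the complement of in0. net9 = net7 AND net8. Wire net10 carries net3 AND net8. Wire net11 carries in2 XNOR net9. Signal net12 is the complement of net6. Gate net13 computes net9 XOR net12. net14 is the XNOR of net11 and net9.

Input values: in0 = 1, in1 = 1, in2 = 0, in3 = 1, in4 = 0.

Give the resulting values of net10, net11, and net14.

net10 = 0  net11 = 1  net14 = 0

net1 = in1 AND in3 = 1 AND 1 = 1
net3 = net1 XNOR in1 = 1 XNOR 1 = 1
net6 = in4 OR net3 = 0 OR 1 = 1
net7 = net3 XOR net6 = 1 XOR 1 = 0
net8 = NOT in0 = NOT 1 = 0
net9 = net7 AND net8 = 0 AND 0 = 0
net10 = net3 AND net8 = 1 AND 0 = 0
net11 = in2 XNOR net9 = 0 XNOR 0 = 1
net14 = net11 XNOR net9 = 1 XNOR 0 = 0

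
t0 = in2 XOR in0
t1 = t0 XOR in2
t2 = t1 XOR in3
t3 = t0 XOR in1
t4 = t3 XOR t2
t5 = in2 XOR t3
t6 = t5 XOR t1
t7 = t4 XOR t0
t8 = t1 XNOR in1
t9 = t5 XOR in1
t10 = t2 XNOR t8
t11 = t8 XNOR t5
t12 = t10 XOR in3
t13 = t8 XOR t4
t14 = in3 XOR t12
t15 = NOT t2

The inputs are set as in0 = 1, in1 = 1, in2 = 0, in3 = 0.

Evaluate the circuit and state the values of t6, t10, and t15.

t6 = 1, t10 = 1, t15 = 0

t0 = in2 XOR in0 = 0 XOR 1 = 1
t1 = t0 XOR in2 = 1 XOR 0 = 1
t2 = t1 XOR in3 = 1 XOR 0 = 1
t3 = t0 XOR in1 = 1 XOR 1 = 0
t5 = in2 XOR t3 = 0 XOR 0 = 0
t6 = t5 XOR t1 = 0 XOR 1 = 1
t8 = t1 XNOR in1 = 1 XNOR 1 = 1
t10 = t2 XNOR t8 = 1 XNOR 1 = 1
t15 = NOT t2 = NOT 1 = 0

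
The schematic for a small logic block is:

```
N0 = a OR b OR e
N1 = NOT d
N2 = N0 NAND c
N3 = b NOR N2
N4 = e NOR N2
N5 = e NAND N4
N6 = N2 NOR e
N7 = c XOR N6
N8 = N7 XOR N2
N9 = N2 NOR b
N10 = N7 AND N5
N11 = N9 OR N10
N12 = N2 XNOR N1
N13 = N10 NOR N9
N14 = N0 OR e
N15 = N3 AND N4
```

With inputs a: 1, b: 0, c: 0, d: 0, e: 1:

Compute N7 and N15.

N0 = a OR b OR e = 1 OR 0 OR 1 = 1
N2 = N0 NAND c = 1 NAND 0 = 1
N3 = b NOR N2 = 0 NOR 1 = 0
N4 = e NOR N2 = 1 NOR 1 = 0
N6 = N2 NOR e = 1 NOR 1 = 0
N7 = c XOR N6 = 0 XOR 0 = 0
N15 = N3 AND N4 = 0 AND 0 = 0

N7 = 0  N15 = 0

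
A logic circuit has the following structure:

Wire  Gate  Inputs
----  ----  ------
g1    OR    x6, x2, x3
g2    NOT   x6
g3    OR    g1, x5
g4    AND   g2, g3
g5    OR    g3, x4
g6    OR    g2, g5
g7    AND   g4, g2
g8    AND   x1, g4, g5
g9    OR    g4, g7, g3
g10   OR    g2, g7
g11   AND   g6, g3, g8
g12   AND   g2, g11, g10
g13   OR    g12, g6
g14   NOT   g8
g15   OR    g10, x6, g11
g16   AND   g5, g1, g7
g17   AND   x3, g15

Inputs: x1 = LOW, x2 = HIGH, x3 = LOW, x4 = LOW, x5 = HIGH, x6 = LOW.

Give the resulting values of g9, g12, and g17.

g1 = x6 OR x2 OR x3 = LOW OR HIGH OR LOW = HIGH
g2 = NOT x6 = NOT LOW = HIGH
g3 = g1 OR x5 = HIGH OR HIGH = HIGH
g4 = g2 AND g3 = HIGH AND HIGH = HIGH
g5 = g3 OR x4 = HIGH OR LOW = HIGH
g6 = g2 OR g5 = HIGH OR HIGH = HIGH
g7 = g4 AND g2 = HIGH AND HIGH = HIGH
g8 = x1 AND g4 AND g5 = LOW AND HIGH AND HIGH = LOW
g9 = g4 OR g7 OR g3 = HIGH OR HIGH OR HIGH = HIGH
g10 = g2 OR g7 = HIGH OR HIGH = HIGH
g11 = g6 AND g3 AND g8 = HIGH AND HIGH AND LOW = LOW
g12 = g2 AND g11 AND g10 = HIGH AND LOW AND HIGH = LOW
g15 = g10 OR x6 OR g11 = HIGH OR LOW OR LOW = HIGH
g17 = x3 AND g15 = LOW AND HIGH = LOW

g9 = HIGH, g12 = LOW, g17 = LOW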